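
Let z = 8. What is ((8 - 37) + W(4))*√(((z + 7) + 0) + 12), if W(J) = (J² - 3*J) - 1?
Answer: -78*√3 ≈ -135.10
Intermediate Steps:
W(J) = -1 + J² - 3*J
((8 - 37) + W(4))*√(((z + 7) + 0) + 12) = ((8 - 37) + (-1 + 4² - 3*4))*√(((8 + 7) + 0) + 12) = (-29 + (-1 + 16 - 12))*√((15 + 0) + 12) = (-29 + 3)*√(15 + 12) = -78*√3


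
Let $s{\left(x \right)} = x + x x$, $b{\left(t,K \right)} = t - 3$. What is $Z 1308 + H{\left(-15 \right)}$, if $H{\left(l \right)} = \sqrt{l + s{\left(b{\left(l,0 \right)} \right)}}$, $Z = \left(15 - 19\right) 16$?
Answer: $-83712 + \sqrt{291} \approx -83695.0$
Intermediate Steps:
$b{\left(t,K \right)} = -3 + t$
$Z = -64$ ($Z = \left(-4\right) 16 = -64$)
$s{\left(x \right)} = x + x^{2}$
$H{\left(l \right)} = \sqrt{l + \left(-3 + l\right) \left(-2 + l\right)}$ ($H{\left(l \right)} = \sqrt{l + \left(-3 + l\right) \left(1 + \left(-3 + l\right)\right)} = \sqrt{l + \left(-3 + l\right) \left(-2 + l\right)}$)
$Z 1308 + H{\left(-15 \right)} = \left(-64\right) 1308 + \sqrt{-15 + \left(-3 - 15\right) \left(-2 - 15\right)} = -83712 + \sqrt{-15 - -306} = -83712 + \sqrt{-15 + 306} = -83712 + \sqrt{291}$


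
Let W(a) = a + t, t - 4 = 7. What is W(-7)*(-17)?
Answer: -68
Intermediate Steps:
t = 11 (t = 4 + 7 = 11)
W(a) = 11 + a (W(a) = a + 11 = 11 + a)
W(-7)*(-17) = (11 - 7)*(-17) = 4*(-17) = -68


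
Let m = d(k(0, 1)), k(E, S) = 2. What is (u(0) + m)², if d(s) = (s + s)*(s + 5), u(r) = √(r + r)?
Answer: 784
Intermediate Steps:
u(r) = √2*√r (u(r) = √(2*r) = √2*√r)
d(s) = 2*s*(5 + s) (d(s) = (2*s)*(5 + s) = 2*s*(5 + s))
m = 28 (m = 2*2*(5 + 2) = 2*2*7 = 28)
(u(0) + m)² = (√2*√0 + 28)² = (√2*0 + 28)² = (0 + 28)² = 28² = 784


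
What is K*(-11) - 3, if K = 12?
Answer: -135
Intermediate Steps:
K*(-11) - 3 = 12*(-11) - 3 = -132 - 3 = -135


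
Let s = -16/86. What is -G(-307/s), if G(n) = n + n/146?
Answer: -1940547/1168 ≈ -1661.4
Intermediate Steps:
s = -8/43 (s = -16*1/86 = -8/43 ≈ -0.18605)
G(n) = 147*n/146 (G(n) = n + n*(1/146) = n + n/146 = 147*n/146)
-G(-307/s) = -147*(-307/(-8/43))/146 = -147*(-307*(-43/8))/146 = -147*13201/(146*8) = -1*1940547/1168 = -1940547/1168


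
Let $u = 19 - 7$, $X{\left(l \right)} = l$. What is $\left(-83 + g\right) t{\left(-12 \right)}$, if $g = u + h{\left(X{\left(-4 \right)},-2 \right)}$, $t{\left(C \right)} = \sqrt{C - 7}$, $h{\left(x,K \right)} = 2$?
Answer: $- 69 i \sqrt{19} \approx - 300.76 i$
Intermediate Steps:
$u = 12$
$t{\left(C \right)} = \sqrt{-7 + C}$
$g = 14$ ($g = 12 + 2 = 14$)
$\left(-83 + g\right) t{\left(-12 \right)} = \left(-83 + 14\right) \sqrt{-7 - 12} = - 69 \sqrt{-19} = - 69 i \sqrt{19}$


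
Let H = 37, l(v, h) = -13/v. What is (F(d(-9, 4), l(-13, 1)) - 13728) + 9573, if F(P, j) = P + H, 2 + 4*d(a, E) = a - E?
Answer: -16487/4 ≈ -4121.8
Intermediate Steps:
d(a, E) = -1/2 - E/4 + a/4 (d(a, E) = -1/2 + (a - E)/4 = -1/2 + (-E/4 + a/4) = -1/2 - E/4 + a/4)
F(P, j) = 37 + P (F(P, j) = P + 37 = 37 + P)
(F(d(-9, 4), l(-13, 1)) - 13728) + 9573 = ((37 + (-1/2 - 1/4*4 + (1/4)*(-9))) - 13728) + 9573 = ((37 + (-1/2 - 1 - 9/4)) - 13728) + 9573 = ((37 - 15/4) - 13728) + 9573 = (133/4 - 13728) + 9573 = -54779/4 + 9573 = -16487/4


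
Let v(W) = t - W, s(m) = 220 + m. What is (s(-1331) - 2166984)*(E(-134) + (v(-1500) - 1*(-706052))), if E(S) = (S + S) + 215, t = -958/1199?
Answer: -1839174051206585/1199 ≈ -1.5339e+12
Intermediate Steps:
t = -958/1199 (t = -958*1/1199 = -958/1199 ≈ -0.79900)
E(S) = 215 + 2*S (E(S) = 2*S + 215 = 215 + 2*S)
v(W) = -958/1199 - W
(s(-1331) - 2166984)*(E(-134) + (v(-1500) - 1*(-706052))) = ((220 - 1331) - 2166984)*((215 + 2*(-134)) + ((-958/1199 - 1*(-1500)) - 1*(-706052))) = (-1111 - 2166984)*((215 - 268) + ((-958/1199 + 1500) + 706052)) = -2168095*(-53 + (1797542/1199 + 706052)) = -2168095*(-53 + 848353890/1199) = -2168095*848290343/1199 = -1839174051206585/1199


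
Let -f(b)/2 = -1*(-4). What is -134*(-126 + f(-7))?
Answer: 17956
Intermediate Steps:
f(b) = -8 (f(b) = -(-2)*(-4) = -2*4 = -8)
-134*(-126 + f(-7)) = -134*(-126 - 8) = -134*(-134) = 17956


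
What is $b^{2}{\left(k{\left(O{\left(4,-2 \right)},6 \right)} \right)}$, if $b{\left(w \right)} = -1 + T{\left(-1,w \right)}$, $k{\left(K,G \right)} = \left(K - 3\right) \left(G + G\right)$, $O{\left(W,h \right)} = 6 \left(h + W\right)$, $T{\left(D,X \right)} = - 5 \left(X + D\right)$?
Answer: $287296$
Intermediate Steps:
$T{\left(D,X \right)} = - 5 D - 5 X$ ($T{\left(D,X \right)} = - 5 \left(D + X\right) = - 5 D - 5 X$)
$O{\left(W,h \right)} = 6 W + 6 h$ ($O{\left(W,h \right)} = 6 \left(W + h\right) = 6 W + 6 h$)
$k{\left(K,G \right)} = 2 G \left(-3 + K\right)$ ($k{\left(K,G \right)} = \left(-3 + K\right) 2 G = 2 G \left(-3 + K\right)$)
$b{\left(w \right)} = 4 - 5 w$ ($b{\left(w \right)} = -1 - \left(-5 + 5 w\right) = 4 - 5 w$)
$b^{2}{\left(k{\left(O{\left(4,-2 \right)},6 \right)} \right)} = \left(4 - 5 \cdot 2 \cdot 6 \left(-3 + \left(6 \cdot 4 + 6 \left(-2\right)\right)\right)\right)^{2} = \left(4 - 5 \cdot 2 \cdot 6 \left(-3 + \left(24 - 12\right)\right)\right)^{2} = \left(4 - 5 \cdot 2 \cdot 6 \left(-3 + 12\right)\right)^{2} = \left(4 - 5 \cdot 2 \cdot 6 \cdot 9\right)^{2} = \left(4 - 540\right)^{2} = \left(-536\right)^{2} = 287296$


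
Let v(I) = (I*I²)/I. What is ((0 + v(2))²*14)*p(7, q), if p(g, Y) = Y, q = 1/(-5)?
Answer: -224/5 ≈ -44.800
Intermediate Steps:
v(I) = I² (v(I) = I³/I = I²)
q = -⅕ ≈ -0.20000
((0 + v(2))²*14)*p(7, q) = ((0 + 2²)²*14)*(-⅕) = ((0 + 4)²*14)*(-⅕) = (4²*14)*(-⅕) = (16*14)*(-⅕) = 224*(-⅕) = -224/5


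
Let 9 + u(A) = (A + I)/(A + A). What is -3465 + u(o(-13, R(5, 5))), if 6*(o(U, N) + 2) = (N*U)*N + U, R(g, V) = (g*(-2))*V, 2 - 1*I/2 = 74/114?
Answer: -4293072633/1235950 ≈ -3473.5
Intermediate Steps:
I = 154/57 (I = 4 - 148/114 = 4 - 2*37/57 = 4 - 74/57 = 154/57 ≈ 2.7018)
R(g, V) = -2*V*g (R(g, V) = (-2*g)*V = -2*V*g)
o(U, N) = -2 + U/6 + U*N²/6 (o(U, N) = -2 + ((N*U)*N + U)/6 = -2 + (U*N² + U)/6 = -2 + (U + U*N²)/6 = -2 + (U/6 + U*N²/6) = -2 + U/6 + U*N²/6)
u(A) = -9 + (154/57 + A)/(2*A) (u(A) = -9 + (A + 154/57)/(A + A) = -9 + (154/57 + A)/((2*A)) = -9 + (154/57 + A)*(1/(2*A)) = -9 + (154/57 + A)/(2*A))
-3465 + u(o(-13, R(5, 5))) = -3465 + (154 - 969*(-2 + (⅙)*(-13) + (⅙)*(-13)*(-2*5*5)²))/(114*(-2 + (⅙)*(-13) + (⅙)*(-13)*(-2*5*5)²)) = -3465 + (154 - 969*(-2 - 13/6 + (⅙)*(-13)*(-50)²))/(114*(-2 - 13/6 + (⅙)*(-13)*(-50)²)) = -3465 + (154 - 969*(-2 - 13/6 + (⅙)*(-13)*2500))/(114*(-2 - 13/6 + (⅙)*(-13)*2500)) = -3465 + (154 - 969*(-2 - 13/6 - 16250/3))/(114*(-2 - 13/6 - 16250/3)) = -3465 + (154 - 969*(-32525/6))/(114*(-32525/6)) = -3465 + (1/114)*(-6/32525)*(154 + 10505575/2) = -3465 + (1/114)*(-6/32525)*(10505883/2) = -3465 - 10505883/1235950 = -4293072633/1235950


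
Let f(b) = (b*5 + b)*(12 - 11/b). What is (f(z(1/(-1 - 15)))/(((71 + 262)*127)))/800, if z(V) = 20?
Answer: 229/5638800 ≈ 4.0611e-5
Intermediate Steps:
f(b) = 6*b*(12 - 11/b) (f(b) = (5*b + b)*(12 - 11/b) = (6*b)*(12 - 11/b) = 6*b*(12 - 11/b))
(f(z(1/(-1 - 15)))/(((71 + 262)*127)))/800 = ((-66 + 72*20)/(((71 + 262)*127)))/800 = ((-66 + 1440)/((333*127)))*(1/800) = (1374/42291)*(1/800) = (1374*(1/42291))*(1/800) = (458/14097)*(1/800) = 229/5638800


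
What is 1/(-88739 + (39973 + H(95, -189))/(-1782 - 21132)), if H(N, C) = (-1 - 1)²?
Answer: -22914/2033405423 ≈ -1.1269e-5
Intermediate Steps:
H(N, C) = 4 (H(N, C) = (-2)² = 4)
1/(-88739 + (39973 + H(95, -189))/(-1782 - 21132)) = 1/(-88739 + (39973 + 4)/(-1782 - 21132)) = 1/(-88739 + 39977/(-22914)) = 1/(-88739 + 39977*(-1/22914)) = 1/(-88739 - 39977/22914) = 1/(-2033405423/22914) = -22914/2033405423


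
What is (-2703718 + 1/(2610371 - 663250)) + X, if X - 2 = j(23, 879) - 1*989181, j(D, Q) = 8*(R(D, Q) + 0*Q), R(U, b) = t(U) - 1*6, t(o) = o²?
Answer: -7182370545272/1947121 ≈ -3.6887e+6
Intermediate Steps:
R(U, b) = -6 + U² (R(U, b) = U² - 1*6 = U² - 6 = -6 + U²)
j(D, Q) = -48 + 8*D² (j(D, Q) = 8*((-6 + D²) + 0*Q) = 8*((-6 + D²) + 0) = 8*(-6 + D²) = -48 + 8*D²)
X = -984995 (X = 2 + ((-48 + 8*23²) - 1*989181) = 2 + ((-48 + 8*529) - 989181) = 2 + ((-48 + 4232) - 989181) = 2 + (4184 - 989181) = 2 - 984997 = -984995)
(-2703718 + 1/(2610371 - 663250)) + X = (-2703718 + 1/(2610371 - 663250)) - 984995 = (-2703718 + 1/1947121) - 984995 = -5264466095877/1947121 - 984995 = -7182370545272/1947121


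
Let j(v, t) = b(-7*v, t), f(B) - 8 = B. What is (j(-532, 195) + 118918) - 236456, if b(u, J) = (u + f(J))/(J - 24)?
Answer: -6698357/57 ≈ -1.1752e+5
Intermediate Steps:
f(B) = 8 + B
b(u, J) = (8 + J + u)/(-24 + J) (b(u, J) = (u + (8 + J))/(J - 24) = (8 + J + u)/(-24 + J))
j(v, t) = (8 + t - 7*v)/(-24 + t)
(j(-532, 195) + 118918) - 236456 = ((8 + 195 - 7*(-532))/(-24 + 195) + 118918) - 236456 = ((8 + 195 + 3724)/171 + 118918) - 236456 = ((1/171)*3927 + 118918) - 236456 = (1309/57 + 118918) - 236456 = 6779635/57 - 236456 = -6698357/57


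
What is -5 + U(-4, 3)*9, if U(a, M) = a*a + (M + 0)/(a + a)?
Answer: 1085/8 ≈ 135.63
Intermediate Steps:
U(a, M) = a² + M/(2*a) (U(a, M) = a² + M/((2*a)) = a² + M*(1/(2*a)) = a² + M/(2*a))
-5 + U(-4, 3)*9 = -5 + (((-4)³ + (½)*3)/(-4))*9 = -5 - (-64 + 3/2)/4*9 = -5 - ¼*(-125/2)*9 = -5 + (125/8)*9 = -5 + 1125/8 = 1085/8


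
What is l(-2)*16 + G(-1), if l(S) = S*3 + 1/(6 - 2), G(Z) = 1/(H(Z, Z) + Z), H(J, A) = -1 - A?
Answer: -93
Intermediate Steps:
G(Z) = -1 (G(Z) = 1/((-1 - Z) + Z) = 1/(-1) = -1)
l(S) = ¼ + 3*S (l(S) = 3*S + 1/4 = 3*S + ¼ = ¼ + 3*S)
l(-2)*16 + G(-1) = (¼ + 3*(-2))*16 - 1 = (¼ - 6)*16 - 1 = -23/4*16 - 1 = -92 - 1 = -93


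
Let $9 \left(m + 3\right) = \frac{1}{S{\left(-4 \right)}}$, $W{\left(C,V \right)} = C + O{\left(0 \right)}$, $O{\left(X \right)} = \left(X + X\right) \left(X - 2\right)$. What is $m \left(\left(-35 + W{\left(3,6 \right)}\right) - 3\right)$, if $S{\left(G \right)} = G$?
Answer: $\frac{3815}{36} \approx 105.97$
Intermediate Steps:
$O{\left(X \right)} = 2 X \left(-2 + X\right)$
$W{\left(C,V \right)} = C$ ($W{\left(C,V \right)} = C + 2 \cdot 0 \left(-2 + 0\right) = C + 2 \cdot 0 \left(-2\right) = C + 0 = C$)
$m = - \frac{109}{36}$ ($m = -3 + \frac{1}{9 \left(-4\right)} = -3 + \frac{1}{9} \left(- \frac{1}{4}\right) = -3 - \frac{1}{36} = - \frac{109}{36} \approx -3.0278$)
$m \left(\left(-35 + W{\left(3,6 \right)}\right) - 3\right) = - \frac{109 \left(\left(-35 + 3\right) - 3\right)}{36} = - \frac{109 \left(-32 - 3\right)}{36} = \left(- \frac{109}{36}\right) \left(-35\right) = \frac{3815}{36}$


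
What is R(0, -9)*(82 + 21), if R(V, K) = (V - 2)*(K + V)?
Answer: 1854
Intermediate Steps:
R(V, K) = (-2 + V)*(K + V)
R(0, -9)*(82 + 21) = (0**2 - 2*(-9) - 2*0 - 9*0)*(82 + 21) = (0 + 18 + 0 + 0)*103 = 18*103 = 1854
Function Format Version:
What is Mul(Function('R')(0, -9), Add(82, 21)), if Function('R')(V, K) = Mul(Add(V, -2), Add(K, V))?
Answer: 1854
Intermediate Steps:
Function('R')(V, K) = Mul(Add(-2, V), Add(K, V))
Mul(Function('R')(0, -9), Add(82, 21)) = Mul(Add(Pow(0, 2), Mul(-2, -9), Mul(-2, 0), Mul(-9, 0)), Add(82, 21)) = Mul(Add(0, 18, 0, 0), 103) = Mul(18, 103) = 1854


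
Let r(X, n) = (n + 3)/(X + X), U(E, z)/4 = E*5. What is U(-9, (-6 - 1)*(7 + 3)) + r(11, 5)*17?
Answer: -1912/11 ≈ -173.82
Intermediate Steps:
U(E, z) = 20*E (U(E, z) = 4*(E*5) = 4*(5*E) = 20*E)
r(X, n) = (3 + n)/(2*X) (r(X, n) = (3 + n)/((2*X)) = (3 + n)*(1/(2*X)) = (3 + n)/(2*X))
U(-9, (-6 - 1)*(7 + 3)) + r(11, 5)*17 = 20*(-9) + ((1/2)*(3 + 5)/11)*17 = -180 + ((1/2)*(1/11)*8)*17 = -180 + (4/11)*17 = -180 + 68/11 = -1912/11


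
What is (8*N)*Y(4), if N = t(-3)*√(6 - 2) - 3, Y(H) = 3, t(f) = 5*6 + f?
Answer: 1224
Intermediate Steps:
t(f) = 30 + f
N = 51 (N = (30 - 3)*√(6 - 2) - 3 = 27*√4 - 3 = 27*2 - 3 = 54 - 3 = 51)
(8*N)*Y(4) = (8*51)*3 = 408*3 = 1224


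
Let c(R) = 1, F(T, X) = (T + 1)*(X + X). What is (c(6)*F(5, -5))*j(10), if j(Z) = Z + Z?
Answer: -1200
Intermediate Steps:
F(T, X) = 2*X*(1 + T) (F(T, X) = (1 + T)*(2*X) = 2*X*(1 + T))
j(Z) = 2*Z
(c(6)*F(5, -5))*j(10) = (1*(2*(-5)*(1 + 5)))*(2*10) = (1*(2*(-5)*6))*20 = (1*(-60))*20 = -60*20 = -1200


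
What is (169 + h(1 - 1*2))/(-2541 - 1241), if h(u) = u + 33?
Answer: -201/3782 ≈ -0.053146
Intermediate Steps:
h(u) = 33 + u
(169 + h(1 - 1*2))/(-2541 - 1241) = (169 + (33 + (1 - 1*2)))/(-2541 - 1241) = (169 + (33 + (1 - 2)))/(-3782) = (169 + (33 - 1))*(-1/3782) = (169 + 32)*(-1/3782) = 201*(-1/3782) = -201/3782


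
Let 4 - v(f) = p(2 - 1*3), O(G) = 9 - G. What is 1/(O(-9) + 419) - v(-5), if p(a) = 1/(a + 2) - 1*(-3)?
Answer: 1/437 ≈ 0.0022883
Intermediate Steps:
p(a) = 3 + 1/(2 + a) (p(a) = 1/(2 + a) + 3 = 3 + 1/(2 + a))
v(f) = 0 (v(f) = 4 - (7 + 3*(2 - 1*3))/(2 + (2 - 1*3)) = 4 - (7 + 3*(2 - 3))/(2 + (2 - 3)) = 4 - (7 + 3*(-1))/(2 - 1) = 4 - (7 - 3)/1 = 4 - 4 = 0)
1/(O(-9) + 419) - v(-5) = 1/((9 - 1*(-9)) + 419) - 1*0 = 1/((9 + 9) + 419) + 0 = 1/(18 + 419) + 0 = 1/437 + 0 = 1/437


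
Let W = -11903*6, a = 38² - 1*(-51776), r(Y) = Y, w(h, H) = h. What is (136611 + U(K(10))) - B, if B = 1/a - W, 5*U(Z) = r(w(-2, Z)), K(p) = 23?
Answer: 3469550171/53220 ≈ 65193.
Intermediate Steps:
a = 53220 (a = 1444 + 51776 = 53220)
U(Z) = -⅖ (U(Z) = (⅕)*(-2) = -⅖)
W = -71418
B = 3800865961/53220 (B = 1/53220 - 1*(-71418) = 1/53220 + 71418 = 3800865961/53220 ≈ 71418.)
(136611 + U(K(10))) - B = (136611 - ⅖) - 1*3800865961/53220 = 683053/5 - 3800865961/53220 = 3469550171/53220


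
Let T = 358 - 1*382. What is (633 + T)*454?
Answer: 276486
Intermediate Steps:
T = -24 (T = 358 - 382 = -24)
(633 + T)*454 = (633 - 24)*454 = 609*454 = 276486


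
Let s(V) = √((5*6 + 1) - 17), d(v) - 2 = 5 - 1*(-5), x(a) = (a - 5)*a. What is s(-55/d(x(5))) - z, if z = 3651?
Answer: -3651 + √14 ≈ -3647.3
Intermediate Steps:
x(a) = a*(-5 + a) (x(a) = (-5 + a)*a = a*(-5 + a))
d(v) = 12 (d(v) = 2 + (5 - 1*(-5)) = 2 + (5 + 5) = 2 + 10 = 12)
s(V) = √14 (s(V) = √((30 + 1) - 17) = √(31 - 17) = √14)
s(-55/d(x(5))) - z = √14 - 1*3651 = √14 - 3651 = -3651 + √14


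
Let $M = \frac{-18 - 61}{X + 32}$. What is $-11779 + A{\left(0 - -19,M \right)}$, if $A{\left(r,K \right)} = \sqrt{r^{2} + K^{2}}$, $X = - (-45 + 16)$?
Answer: $-11779 + \frac{\sqrt{1349522}}{61} \approx -11760.0$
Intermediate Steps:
$X = 29$ ($X = \left(-1\right) \left(-29\right) = 29$)
$M = - \frac{79}{61}$ ($M = \frac{-18 - 61}{29 + 32} = - \frac{79}{61} \approx -1.2951$)
$A{\left(r,K \right)} = \sqrt{K^{2} + r^{2}}$
$-11779 + A{\left(0 - -19,M \right)} = -11779 + \sqrt{\left(- \frac{79}{61}\right)^{2} + \left(0 - -19\right)^{2}} = -11779 + \sqrt{\frac{6241}{3721} + \left(0 + 19\right)^{2}} = -11779 + \sqrt{\frac{6241}{3721} + 19^{2}} = -11779 + \sqrt{\frac{6241}{3721} + 361} = -11779 + \sqrt{\frac{1349522}{3721}} = -11779 + \frac{\sqrt{1349522}}{61}$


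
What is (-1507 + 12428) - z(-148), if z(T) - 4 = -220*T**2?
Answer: 4829797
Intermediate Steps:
z(T) = 4 - 220*T**2
(-1507 + 12428) - z(-148) = (-1507 + 12428) - (4 - 220*(-148)**2) = 10921 - (4 - 220*21904) = 10921 - (4 - 4818880) = 10921 - 1*(-4818876) = 10921 + 4818876 = 4829797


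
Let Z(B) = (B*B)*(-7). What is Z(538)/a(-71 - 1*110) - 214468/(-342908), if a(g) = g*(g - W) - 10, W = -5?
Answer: -85992336767/1365031021 ≈ -62.997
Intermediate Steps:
Z(B) = -7*B² (Z(B) = B²*(-7) = -7*B²)
a(g) = -10 + g*(5 + g) (a(g) = g*(g - 1*(-5)) - 10 = g*(g + 5) - 10 = g*(5 + g) - 10 = -10 + g*(5 + g))
Z(538)/a(-71 - 1*110) - 214468/(-342908) = (-7*538²)/(-10 + (-71 - 1*110)² + 5*(-71 - 1*110)) - 214468/(-342908) = (-7*289444)/(-10 + (-71 - 110)² + 5*(-71 - 110)) - 214468*(-1/342908) = -2026108/(-10 + (-181)² + 5*(-181)) + 53617/85727 = -2026108/(-10 + 32761 - 905) + 53617/85727 = -2026108/31846 + 53617/85727 = -2026108*1/31846 + 53617/85727 = -1013054/15923 + 53617/85727 = -85992336767/1365031021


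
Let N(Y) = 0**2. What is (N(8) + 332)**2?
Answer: 110224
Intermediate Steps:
N(Y) = 0
(N(8) + 332)**2 = (0 + 332)**2 = 332**2 = 110224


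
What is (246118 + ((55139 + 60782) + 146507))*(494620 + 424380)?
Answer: 467353774000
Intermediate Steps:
(246118 + ((55139 + 60782) + 146507))*(494620 + 424380) = (246118 + (115921 + 146507))*919000 = (246118 + 262428)*919000 = 508546*919000 = 467353774000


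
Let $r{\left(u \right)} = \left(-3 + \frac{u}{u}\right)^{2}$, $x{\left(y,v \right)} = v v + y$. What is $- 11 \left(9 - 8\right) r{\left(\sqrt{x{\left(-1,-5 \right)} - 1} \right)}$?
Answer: $-44$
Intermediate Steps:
$x{\left(y,v \right)} = y + v^{2}$ ($x{\left(y,v \right)} = v^{2} + y = y + v^{2}$)
$r{\left(u \right)} = 4$ ($r{\left(u \right)} = \left(-3 + 1\right)^{2} = \left(-2\right)^{2} = 4$)
$- 11 \left(9 - 8\right) r{\left(\sqrt{x{\left(-1,-5 \right)} - 1} \right)} = - 11 \left(9 - 8\right) 4 = \left(-11\right) 1 \cdot 4 = \left(-11\right) 4 = -44$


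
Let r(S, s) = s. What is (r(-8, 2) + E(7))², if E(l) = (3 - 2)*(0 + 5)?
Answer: 49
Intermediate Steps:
E(l) = 5 (E(l) = 1*5 = 5)
(r(-8, 2) + E(7))² = (2 + 5)² = 7² = 49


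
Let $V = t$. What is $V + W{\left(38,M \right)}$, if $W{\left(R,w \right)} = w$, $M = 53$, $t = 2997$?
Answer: $3050$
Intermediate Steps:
$V = 2997$
$V + W{\left(38,M \right)} = 2997 + 53 = 3050$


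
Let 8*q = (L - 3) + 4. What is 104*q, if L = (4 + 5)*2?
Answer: 247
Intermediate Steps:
L = 18 (L = 9*2 = 18)
q = 19/8 (q = ((18 - 3) + 4)/8 = (15 + 4)/8 = (1/8)*19 = 19/8 ≈ 2.3750)
104*q = 104*(19/8) = 247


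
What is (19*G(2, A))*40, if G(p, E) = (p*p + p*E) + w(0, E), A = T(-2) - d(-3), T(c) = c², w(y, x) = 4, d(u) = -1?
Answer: 13680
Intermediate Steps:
A = 5 (A = (-2)² - 1*(-1) = 4 + 1 = 5)
G(p, E) = 4 + p² + E*p (G(p, E) = (p*p + p*E) + 4 = (p² + E*p) + 4 = 4 + p² + E*p)
(19*G(2, A))*40 = (19*(4 + 2² + 5*2))*40 = (19*(4 + 4 + 10))*40 = (19*18)*40 = 342*40 = 13680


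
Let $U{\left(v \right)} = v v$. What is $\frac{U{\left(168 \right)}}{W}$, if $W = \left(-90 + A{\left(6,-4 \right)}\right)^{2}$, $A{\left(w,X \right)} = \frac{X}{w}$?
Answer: $\frac{3969}{1156} \approx 3.4334$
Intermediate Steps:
$U{\left(v \right)} = v^{2}$
$W = \frac{73984}{9}$ ($W = \left(-90 - \frac{4}{6}\right)^{2} = \left(-90 - \frac{2}{3}\right)^{2} = \left(- \frac{272}{3}\right)^{2} = \frac{73984}{9} \approx 8220.4$)
$\frac{U{\left(168 \right)}}{W} = \frac{168^{2}}{\frac{73984}{9}} = 28224 \cdot \frac{9}{73984} = \frac{3969}{1156}$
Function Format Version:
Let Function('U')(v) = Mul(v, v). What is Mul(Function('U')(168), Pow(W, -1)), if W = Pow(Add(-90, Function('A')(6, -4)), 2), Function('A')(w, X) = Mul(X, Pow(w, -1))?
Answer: Rational(3969, 1156) ≈ 3.4334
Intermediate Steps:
Function('U')(v) = Pow(v, 2)
W = Rational(73984, 9) (W = Pow(Add(-90, Mul(-4, Pow(6, -1))), 2) = Pow(Add(-90, Mul(-4, Rational(1, 6))), 2) = Pow(Add(-90, Rational(-2, 3)), 2) = Pow(Rational(-272, 3), 2) = Rational(73984, 9) ≈ 8220.4)
Mul(Function('U')(168), Pow(W, -1)) = Mul(Pow(168, 2), Pow(Rational(73984, 9), -1)) = Mul(28224, Rational(9, 73984)) = Rational(3969, 1156)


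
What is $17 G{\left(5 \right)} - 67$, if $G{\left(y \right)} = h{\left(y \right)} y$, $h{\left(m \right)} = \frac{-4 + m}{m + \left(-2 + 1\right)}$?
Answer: $- \frac{183}{4} \approx -45.75$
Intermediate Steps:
$h{\left(m \right)} = \frac{-4 + m}{-1 + m}$ ($h{\left(m \right)} = \frac{-4 + m}{m - 1} = \frac{-4 + m}{-1 + m}$)
$G{\left(y \right)} = \frac{y \left(-4 + y\right)}{-1 + y}$ ($G{\left(y \right)} = \frac{-4 + y}{-1 + y} y = \frac{y \left(-4 + y\right)}{-1 + y}$)
$17 G{\left(5 \right)} - 67 = 17 \frac{5 \left(-4 + 5\right)}{-1 + 5} - 67 = 17 \cdot 5 \cdot \frac{1}{4} \cdot 1 - 67 = 17 \cdot \frac{5}{4} - 67 = \frac{85}{4} - 67 = - \frac{183}{4}$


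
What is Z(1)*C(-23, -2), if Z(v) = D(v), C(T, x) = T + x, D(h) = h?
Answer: -25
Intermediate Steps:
Z(v) = v
Z(1)*C(-23, -2) = 1*(-23 - 2) = 1*(-25) = -25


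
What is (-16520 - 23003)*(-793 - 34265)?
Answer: 1385597334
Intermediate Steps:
(-16520 - 23003)*(-793 - 34265) = -39523*(-35058) = 1385597334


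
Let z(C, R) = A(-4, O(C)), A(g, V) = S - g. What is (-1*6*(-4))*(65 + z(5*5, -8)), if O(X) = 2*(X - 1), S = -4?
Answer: 1560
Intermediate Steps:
O(X) = -2 + 2*X (O(X) = 2*(-1 + X) = -2 + 2*X)
A(g, V) = -4 - g
z(C, R) = 0 (z(C, R) = -4 - 1*(-4) = -4 + 4 = 0)
(-1*6*(-4))*(65 + z(5*5, -8)) = (-1*6*(-4))*(65 + 0) = -6*(-4)*65 = 24*65 = 1560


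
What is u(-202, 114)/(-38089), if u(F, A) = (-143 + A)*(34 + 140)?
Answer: 5046/38089 ≈ 0.13248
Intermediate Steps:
u(F, A) = -24882 + 174*A (u(F, A) = (-143 + A)*174 = -24882 + 174*A)
u(-202, 114)/(-38089) = (-24882 + 174*114)/(-38089) = (-24882 + 19836)*(-1/38089) = -5046*(-1/38089) = 5046/38089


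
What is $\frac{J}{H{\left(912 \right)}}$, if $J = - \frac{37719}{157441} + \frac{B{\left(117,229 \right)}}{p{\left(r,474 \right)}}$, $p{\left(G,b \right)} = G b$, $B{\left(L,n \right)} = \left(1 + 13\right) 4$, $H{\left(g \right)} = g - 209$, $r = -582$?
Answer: $- \frac{2603570447}{7633338113241} \approx -0.00034108$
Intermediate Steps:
$H{\left(g \right)} = -209 + g$
$B{\left(L,n \right)} = 56$ ($B{\left(L,n \right)} = 14 \cdot 4 = 56$)
$J = - \frac{2603570447}{10858233447}$ ($J = - \frac{37719}{157441} + \frac{56}{\left(-582\right) 474} = \left(-37719\right) \frac{1}{157441} + \frac{56}{-275868} = - \frac{37719}{157441} + 56 \left(- \frac{1}{275868}\right) = - \frac{37719}{157441} - \frac{14}{68967} = - \frac{2603570447}{10858233447} \approx -0.23978$)
$\frac{J}{H{\left(912 \right)}} = - \frac{2603570447}{10858233447 \left(-209 + 912\right)} = - \frac{2603570447}{10858233447 \cdot 703} = \left(- \frac{2603570447}{10858233447}\right) \frac{1}{703} = - \frac{2603570447}{7633338113241}$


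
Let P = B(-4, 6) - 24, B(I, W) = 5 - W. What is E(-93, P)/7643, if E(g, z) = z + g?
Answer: -118/7643 ≈ -0.015439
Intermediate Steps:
P = -25 (P = (5 - 1*6) - 24 = (5 - 6) - 24 = -1 - 24 = -25)
E(g, z) = g + z
E(-93, P)/7643 = (-93 - 25)/7643 = -118*1/7643 = -118/7643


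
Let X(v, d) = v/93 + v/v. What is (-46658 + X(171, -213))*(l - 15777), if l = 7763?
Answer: 11590728340/31 ≈ 3.7389e+8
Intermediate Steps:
X(v, d) = 1 + v/93 (X(v, d) = v*(1/93) + 1 = v/93 + 1 = 1 + v/93)
(-46658 + X(171, -213))*(l - 15777) = (-46658 + (1 + (1/93)*171))*(7763 - 15777) = (-46658 + (1 + 57/31))*(-8014) = (-46658 + 88/31)*(-8014) = -1446310/31*(-8014) = 11590728340/31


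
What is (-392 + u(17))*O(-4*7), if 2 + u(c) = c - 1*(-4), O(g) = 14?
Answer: -5222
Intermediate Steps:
u(c) = 2 + c (u(c) = -2 + (c - 1*(-4)) = -2 + (c + 4) = -2 + (4 + c) = 2 + c)
(-392 + u(17))*O(-4*7) = (-392 + (2 + 17))*14 = (-392 + 19)*14 = -373*14 = -5222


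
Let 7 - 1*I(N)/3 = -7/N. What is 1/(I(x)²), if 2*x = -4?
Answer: 4/441 ≈ 0.0090703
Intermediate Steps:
x = -2 (x = (½)*(-4) = -2)
I(N) = 21 + 21/N (I(N) = 21 - (-21)/N = 21 + 21/N)
1/(I(x)²) = 1/((21 + 21/(-2))²) = 1/((21 + 21*(-½))²) = 1/((21 - 21/2)²) = 1/((21/2)²) = 1/(441/4) = 4/441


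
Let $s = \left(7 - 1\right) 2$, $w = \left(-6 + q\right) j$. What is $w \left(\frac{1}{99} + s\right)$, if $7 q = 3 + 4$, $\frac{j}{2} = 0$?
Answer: $0$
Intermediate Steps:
$j = 0$ ($j = 2 \cdot 0 = 0$)
$q = 1$ ($q = \frac{3 + 4}{7} = \frac{1}{7} \cdot 7 = 1$)
$w = 0$ ($w = \left(-6 + 1\right) 0 = \left(-5\right) 0 = 0$)
$s = 12$ ($s = 6 \cdot 2 = 12$)
$w \left(\frac{1}{99} + s\right) = 0 \left(\frac{1}{99} + 12\right) = 0 \cdot \frac{1189}{99} = 0$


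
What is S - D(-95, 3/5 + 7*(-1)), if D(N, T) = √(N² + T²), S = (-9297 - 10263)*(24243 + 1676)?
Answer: -506975640 - √226649/5 ≈ -5.0698e+8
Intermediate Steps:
S = -506975640 (S = -19560*25919 = -506975640)
S - D(-95, 3/5 + 7*(-1)) = -506975640 - √((-95)² + (3/5 + 7*(-1))²) = -506975640 - √(9025 + (3*(⅕) - 7)²) = -506975640 - √(9025 + (⅗ - 7)²) = -506975640 - √(9025 + (-32/5)²) = -506975640 - √(9025 + 1024/25) = -506975640 - √(226649/25) = -506975640 - √226649/5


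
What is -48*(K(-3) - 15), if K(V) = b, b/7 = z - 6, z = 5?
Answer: 1056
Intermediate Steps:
b = -7 (b = 7*(5 - 6) = 7*(-1) = -7)
K(V) = -7
-48*(K(-3) - 15) = -48*(-7 - 15) = -48*(-22) = 1056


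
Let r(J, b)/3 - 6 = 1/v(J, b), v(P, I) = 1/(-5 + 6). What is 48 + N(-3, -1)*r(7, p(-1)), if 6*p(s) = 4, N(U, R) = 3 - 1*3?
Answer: 48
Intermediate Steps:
N(U, R) = 0 (N(U, R) = 3 - 3 = 0)
p(s) = 2/3 (p(s) = (1/6)*4 = 2/3)
v(P, I) = 1 (v(P, I) = 1/1 = 1)
r(J, b) = 21 (r(J, b) = 18 + 3/1 = 18 + 3*1 = 18 + 3 = 21)
48 + N(-3, -1)*r(7, p(-1)) = 48 + 0*21 = 48 + 0 = 48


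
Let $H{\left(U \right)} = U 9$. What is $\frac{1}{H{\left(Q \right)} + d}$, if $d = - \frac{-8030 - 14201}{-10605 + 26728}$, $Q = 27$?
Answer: $\frac{16123}{3940120} \approx 0.004092$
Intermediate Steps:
$H{\left(U \right)} = 9 U$
$d = \frac{22231}{16123}$ ($d = - \frac{-22231}{16123} = \left(-1\right) \left(- \frac{22231}{16123}\right) = \frac{22231}{16123} \approx 1.3788$)
$\frac{1}{H{\left(Q \right)} + d} = \frac{1}{9 \cdot 27 + \frac{22231}{16123}} = \frac{1}{243 + \frac{22231}{16123}} = \frac{1}{\frac{3940120}{16123}} = \frac{16123}{3940120}$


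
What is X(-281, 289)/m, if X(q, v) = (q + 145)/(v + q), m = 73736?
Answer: -17/73736 ≈ -0.00023055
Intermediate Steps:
X(q, v) = (145 + q)/(q + v)
X(-281, 289)/m = ((145 - 281)/(-281 + 289))/73736 = (-136/8)*(1/73736) = ((⅛)*(-136))*(1/73736) = -17*1/73736 = -17/73736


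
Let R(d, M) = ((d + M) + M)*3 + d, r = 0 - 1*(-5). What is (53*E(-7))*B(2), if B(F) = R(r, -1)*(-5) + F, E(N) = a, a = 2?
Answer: -7208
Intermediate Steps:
r = 5 (r = 0 + 5 = 5)
R(d, M) = 4*d + 6*M (R(d, M) = ((M + d) + M)*3 + d = (d + 2*M)*3 + d = (3*d + 6*M) + d = 4*d + 6*M)
E(N) = 2
B(F) = -70 + F (B(F) = (4*5 + 6*(-1))*(-5) + F = (20 - 6)*(-5) + F = 14*(-5) + F = -70 + F)
(53*E(-7))*B(2) = (53*2)*(-70 + 2) = 106*(-68) = -7208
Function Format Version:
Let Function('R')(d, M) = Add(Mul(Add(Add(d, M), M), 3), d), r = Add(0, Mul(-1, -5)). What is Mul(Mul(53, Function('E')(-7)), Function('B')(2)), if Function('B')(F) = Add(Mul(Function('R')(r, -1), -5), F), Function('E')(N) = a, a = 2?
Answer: -7208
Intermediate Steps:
r = 5 (r = Add(0, 5) = 5)
Function('R')(d, M) = Add(Mul(4, d), Mul(6, M)) (Function('R')(d, M) = Add(Mul(Add(Add(M, d), M), 3), d) = Add(Mul(Add(d, Mul(2, M)), 3), d) = Add(Add(Mul(3, d), Mul(6, M)), d) = Add(Mul(4, d), Mul(6, M)))
Function('E')(N) = 2
Function('B')(F) = Add(-70, F) (Function('B')(F) = Add(Mul(Add(Mul(4, 5), Mul(6, -1)), -5), F) = Add(Mul(Add(20, -6), -5), F) = Add(Mul(14, -5), F) = Add(-70, F))
Mul(Mul(53, Function('E')(-7)), Function('B')(2)) = Mul(Mul(53, 2), Add(-70, 2)) = Mul(106, -68) = -7208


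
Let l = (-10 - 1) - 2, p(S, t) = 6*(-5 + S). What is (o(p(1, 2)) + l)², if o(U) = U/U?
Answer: 144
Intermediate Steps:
p(S, t) = -30 + 6*S
o(U) = 1
l = -13 (l = -11 - 2 = -13)
(o(p(1, 2)) + l)² = (1 - 13)² = (-12)² = 144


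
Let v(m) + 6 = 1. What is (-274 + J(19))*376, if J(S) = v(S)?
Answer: -104904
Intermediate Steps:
v(m) = -5 (v(m) = -6 + 1 = -5)
J(S) = -5
(-274 + J(19))*376 = (-274 - 5)*376 = -279*376 = -104904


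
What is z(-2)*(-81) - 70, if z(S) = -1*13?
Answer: 983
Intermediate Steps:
z(S) = -13
z(-2)*(-81) - 70 = -13*(-81) - 70 = 1053 - 70 = 983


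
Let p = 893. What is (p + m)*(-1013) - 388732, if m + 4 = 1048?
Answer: -2350913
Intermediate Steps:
m = 1044 (m = -4 + 1048 = 1044)
(p + m)*(-1013) - 388732 = (893 + 1044)*(-1013) - 388732 = 1937*(-1013) - 388732 = -1962181 - 388732 = -2350913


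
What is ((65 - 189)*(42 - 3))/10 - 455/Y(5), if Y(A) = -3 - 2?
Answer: -1963/5 ≈ -392.60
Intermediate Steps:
Y(A) = -5
((65 - 189)*(42 - 3))/10 - 455/Y(5) = ((65 - 189)*(42 - 3))/10 - 455/(-5) = -124*39*(⅒) - 455*(-⅕) = -4836*⅒ + 91 = -2418/5 + 91 = -1963/5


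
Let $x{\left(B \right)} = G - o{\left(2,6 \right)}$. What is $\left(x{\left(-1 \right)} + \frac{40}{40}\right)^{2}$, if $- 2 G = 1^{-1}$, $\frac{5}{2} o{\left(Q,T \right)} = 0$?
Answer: $\frac{1}{4} \approx 0.25$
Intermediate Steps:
$o{\left(Q,T \right)} = 0$ ($o{\left(Q,T \right)} = \frac{2}{5} \cdot 0 = 0$)
$G = - \frac{1}{2}$ ($G = - \frac{1}{2 \cdot 1} = \left(- \frac{1}{2}\right) 1 = - \frac{1}{2} \approx -0.5$)
$x{\left(B \right)} = - \frac{1}{2}$ ($x{\left(B \right)} = - \frac{1}{2} - 0 = - \frac{1}{2} + 0 = - \frac{1}{2}$)
$\left(x{\left(-1 \right)} + \frac{40}{40}\right)^{2} = \left(- \frac{1}{2} + \frac{40}{40}\right)^{2} = \left(- \frac{1}{2} + 40 \cdot \frac{1}{40}\right)^{2} = \left(- \frac{1}{2} + 1\right)^{2} = \left(\frac{1}{2}\right)^{2} = \frac{1}{4}$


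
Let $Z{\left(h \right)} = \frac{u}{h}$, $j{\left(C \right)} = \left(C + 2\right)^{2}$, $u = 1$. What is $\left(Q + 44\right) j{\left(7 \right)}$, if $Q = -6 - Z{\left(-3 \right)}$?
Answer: $3105$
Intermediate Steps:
$j{\left(C \right)} = \left(2 + C\right)^{2}$
$Z{\left(h \right)} = \frac{1}{h}$ ($Z{\left(h \right)} = 1 \frac{1}{h} = \frac{1}{h}$)
$Q = - \frac{17}{3}$ ($Q = -6 - \frac{1}{-3} = -6 - - \frac{1}{3} = -6 + \frac{1}{3} = - \frac{17}{3} \approx -5.6667$)
$\left(Q + 44\right) j{\left(7 \right)} = \left(- \frac{17}{3} + 44\right) \left(2 + 7\right)^{2} = \frac{115 \cdot 9^{2}}{3} = \frac{115}{3} \cdot 81 = 3105$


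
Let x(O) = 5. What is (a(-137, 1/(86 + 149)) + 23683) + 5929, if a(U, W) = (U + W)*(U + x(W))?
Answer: 11208428/235 ≈ 47695.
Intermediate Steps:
a(U, W) = (5 + U)*(U + W) (a(U, W) = (U + W)*(U + 5) = (U + W)*(5 + U) = (5 + U)*(U + W))
(a(-137, 1/(86 + 149)) + 23683) + 5929 = (((-137)**2 + 5*(-137) + 5/(86 + 149) - 137/(86 + 149)) + 23683) + 5929 = ((18769 - 685 + 5/235 - 137/235) + 23683) + 5929 = ((18769 - 685 + 5*(1/235) - 137*1/235) + 23683) + 5929 = ((18769 - 685 + 1/47 - 137/235) + 23683) + 5929 = (4249608/235 + 23683) + 5929 = 9815113/235 + 5929 = 11208428/235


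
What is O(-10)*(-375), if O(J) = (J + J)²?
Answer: -150000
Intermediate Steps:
O(J) = 4*J² (O(J) = (2*J)² = 4*J²)
O(-10)*(-375) = (4*(-10)²)*(-375) = (4*100)*(-375) = 400*(-375) = -150000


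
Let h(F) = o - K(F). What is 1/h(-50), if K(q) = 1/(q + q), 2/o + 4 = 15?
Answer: 1100/211 ≈ 5.2133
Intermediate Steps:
o = 2/11 (o = 2/(-4 + 15) = 2/11 ≈ 0.18182)
K(q) = 1/(2*q)
h(F) = 2/11 - 1/(2*F)
1/h(-50) = 1/((1/22)*(-11 + 4*(-50))/(-50)) = 1/((1/22)*(-1/50)*(-11 - 200)) = 1/((1/22)*(-1/50)*(-211)) = 1/(211/1100) = 1100/211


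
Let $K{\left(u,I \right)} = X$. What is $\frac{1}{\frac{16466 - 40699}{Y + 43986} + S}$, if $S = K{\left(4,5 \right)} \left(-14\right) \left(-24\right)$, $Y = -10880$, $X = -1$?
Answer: $- \frac{33106}{11147849} \approx -0.0029697$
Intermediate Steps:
$K{\left(u,I \right)} = -1$
$S = -336$ ($S = \left(-1\right) \left(-14\right) \left(-24\right) = 14 \left(-24\right) = -336$)
$\frac{1}{\frac{16466 - 40699}{Y + 43986} + S} = \frac{1}{\frac{16466 - 40699}{-10880 + 43986} - 336} = \frac{1}{- \frac{24233}{33106} - 336} = \frac{1}{- \frac{11147849}{33106}} = - \frac{33106}{11147849}$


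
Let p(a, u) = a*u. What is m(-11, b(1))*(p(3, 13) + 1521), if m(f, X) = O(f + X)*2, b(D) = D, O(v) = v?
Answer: -31200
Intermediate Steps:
m(f, X) = 2*X + 2*f (m(f, X) = (f + X)*2 = (X + f)*2 = 2*X + 2*f)
m(-11, b(1))*(p(3, 13) + 1521) = (2*1 + 2*(-11))*(3*13 + 1521) = (2 - 22)*(39 + 1521) = -20*1560 = -31200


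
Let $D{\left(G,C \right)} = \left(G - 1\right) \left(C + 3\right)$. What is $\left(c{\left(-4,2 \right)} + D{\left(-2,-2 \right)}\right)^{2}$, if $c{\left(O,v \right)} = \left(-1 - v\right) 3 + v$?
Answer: $100$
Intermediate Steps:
$c{\left(O,v \right)} = -3 - 2 v$ ($c{\left(O,v \right)} = \left(-3 - 3 v\right) + v = -3 - 2 v$)
$D{\left(G,C \right)} = \left(-1 + G\right) \left(3 + C\right)$
$\left(c{\left(-4,2 \right)} + D{\left(-2,-2 \right)}\right)^{2} = \left(\left(-3 - 4\right) - 3\right)^{2} = \left(\left(-3 - 4\right) + \left(-3 + 2 - 6 + 4\right)\right)^{2} = \left(-7 - 3\right)^{2} = \left(-10\right)^{2} = 100$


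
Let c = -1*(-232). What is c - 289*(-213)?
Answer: 61789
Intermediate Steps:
c = 232
c - 289*(-213) = 232 - 289*(-213) = 232 + 61557 = 61789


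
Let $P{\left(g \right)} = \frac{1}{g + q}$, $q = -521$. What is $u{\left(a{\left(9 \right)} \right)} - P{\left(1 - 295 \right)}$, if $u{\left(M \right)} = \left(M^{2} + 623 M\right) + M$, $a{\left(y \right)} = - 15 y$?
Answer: $- \frac{53802224}{815} \approx -66015.0$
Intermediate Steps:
$u{\left(M \right)} = M^{2} + 624 M$
$P{\left(g \right)} = \frac{1}{-521 + g}$ ($P{\left(g \right)} = \frac{1}{g - 521} = \frac{1}{-521 + g}$)
$u{\left(a{\left(9 \right)} \right)} - P{\left(1 - 295 \right)} = \left(-15\right) 9 \left(624 - 135\right) - \frac{1}{-521 + \left(1 - 295\right)} = - 135 \left(624 - 135\right) - \frac{1}{-521 - 294} = \left(-135\right) 489 - \frac{1}{-815} = -66015 - - \frac{1}{815} = -66015 + \frac{1}{815} = - \frac{53802224}{815}$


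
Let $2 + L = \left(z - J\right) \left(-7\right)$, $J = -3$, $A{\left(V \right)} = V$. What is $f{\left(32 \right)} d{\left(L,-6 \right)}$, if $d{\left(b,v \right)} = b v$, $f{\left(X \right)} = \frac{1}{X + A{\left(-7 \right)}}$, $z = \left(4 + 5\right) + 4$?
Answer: $\frac{684}{25} \approx 27.36$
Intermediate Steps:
$z = 13$ ($z = 9 + 4 = 13$)
$f{\left(X \right)} = \frac{1}{-7 + X}$ ($f{\left(X \right)} = \frac{1}{X - 7} = \frac{1}{-7 + X}$)
$L = -114$ ($L = -2 + \left(13 - -3\right) \left(-7\right) = -2 + \left(13 + 3\right) \left(-7\right) = -2 + 16 \left(-7\right) = -2 - 112 = -114$)
$f{\left(32 \right)} d{\left(L,-6 \right)} = \frac{\left(-114\right) \left(-6\right)}{-7 + 32} = \frac{1}{25} \cdot 684 = \frac{684}{25}$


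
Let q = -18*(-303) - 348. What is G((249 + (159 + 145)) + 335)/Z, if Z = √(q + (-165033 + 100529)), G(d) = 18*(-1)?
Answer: 9*I*√59398/29699 ≈ 0.073856*I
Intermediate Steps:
G(d) = -18
q = 5106 (q = 5454 - 348 = 5106)
Z = I*√59398 (Z = √(5106 + (-165033 + 100529)) = √(5106 - 64504) = √(-59398) = I*√59398 ≈ 243.72*I)
G((249 + (159 + 145)) + 335)/Z = -18*(-I*√59398/59398) = -(-9)*I*√59398/29699 = 9*I*√59398/29699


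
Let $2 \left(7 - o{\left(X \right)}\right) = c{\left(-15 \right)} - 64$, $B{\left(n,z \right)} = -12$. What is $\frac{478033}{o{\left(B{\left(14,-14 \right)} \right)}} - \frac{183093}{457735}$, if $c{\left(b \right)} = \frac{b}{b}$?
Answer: $\frac{437610772349}{35245595} \approx 12416.0$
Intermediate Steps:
$c{\left(b \right)} = 1$
$o{\left(X \right)} = \frac{77}{2}$ ($o{\left(X \right)} = 7 - \frac{1 - 64}{2} = 7 - - \frac{63}{2} = 7 + \frac{63}{2} = \frac{77}{2}$)
$\frac{478033}{o{\left(B{\left(14,-14 \right)} \right)}} - \frac{183093}{457735} = \frac{478033}{\frac{77}{2}} - \frac{183093}{457735} = 478033 \cdot \frac{2}{77} - \frac{183093}{457735} = \frac{956066}{77} - \frac{183093}{457735} = \frac{437610772349}{35245595}$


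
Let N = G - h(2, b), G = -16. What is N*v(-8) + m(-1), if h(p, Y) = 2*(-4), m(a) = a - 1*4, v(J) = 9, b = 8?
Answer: -77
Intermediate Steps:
m(a) = -4 + a (m(a) = a - 4 = -4 + a)
h(p, Y) = -8
N = -8 (N = -16 - 1*(-8) = -16 + 8 = -8)
N*v(-8) + m(-1) = -8*9 + (-4 - 1) = -72 - 5 = -77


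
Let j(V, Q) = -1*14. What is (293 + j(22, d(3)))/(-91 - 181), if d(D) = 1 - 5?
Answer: -279/272 ≈ -1.0257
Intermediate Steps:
d(D) = -4
j(V, Q) = -14
(293 + j(22, d(3)))/(-91 - 181) = (293 - 14)/(-91 - 181) = 279/(-272) = 279*(-1/272) = -279/272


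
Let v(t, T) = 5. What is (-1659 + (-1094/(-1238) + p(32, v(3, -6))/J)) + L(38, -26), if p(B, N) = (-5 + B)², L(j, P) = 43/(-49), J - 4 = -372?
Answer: -18539482323/11161808 ≈ -1661.0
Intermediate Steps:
J = -368 (J = 4 - 372 = -368)
L(j, P) = -43/49 (L(j, P) = 43*(-1/49) = -43/49)
(-1659 + (-1094/(-1238) + p(32, v(3, -6))/J)) + L(38, -26) = (-1659 + (-1094/(-1238) + (-5 + 32)²/(-368))) - 43/49 = (-1659 + (-1094*(-1/1238) + 27²*(-1/368))) - 43/49 = (-1659 + (547/619 + 729*(-1/368))) - 43/49 = (-1659 + (547/619 - 729/368)) - 43/49 = (-1659 - 249955/227792) - 43/49 = -378156883/227792 - 43/49 = -18539482323/11161808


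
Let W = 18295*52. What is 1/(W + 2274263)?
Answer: 1/3225603 ≈ 3.1002e-7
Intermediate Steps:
W = 951340
1/(W + 2274263) = 1/(951340 + 2274263) = 1/3225603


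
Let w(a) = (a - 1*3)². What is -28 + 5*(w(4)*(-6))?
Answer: -58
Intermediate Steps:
w(a) = (-3 + a)² (w(a) = (a - 3)² = (-3 + a)²)
-28 + 5*(w(4)*(-6)) = -28 + 5*((-3 + 4)²*(-6)) = -28 + 5*(1²*(-6)) = -28 + 5*(1*(-6)) = -28 + 5*(-6) = -28 - 30 = -58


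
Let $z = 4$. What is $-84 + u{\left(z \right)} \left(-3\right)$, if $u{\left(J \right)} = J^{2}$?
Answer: $-132$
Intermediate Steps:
$-84 + u{\left(z \right)} \left(-3\right) = -84 + 4^{2} \left(-3\right) = -84 + 16 \left(-3\right) = -84 - 48 = -132$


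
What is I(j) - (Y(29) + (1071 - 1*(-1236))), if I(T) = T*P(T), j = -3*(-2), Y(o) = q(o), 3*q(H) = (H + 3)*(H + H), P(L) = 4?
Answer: -8705/3 ≈ -2901.7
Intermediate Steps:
q(H) = 2*H*(3 + H)/3 (q(H) = ((H + 3)*(H + H))/3 = ((3 + H)*(2*H))/3 = (2*H*(3 + H))/3 = 2*H*(3 + H)/3)
Y(o) = 2*o*(3 + o)/3
j = 6
I(T) = 4*T (I(T) = T*4 = 4*T)
I(j) - (Y(29) + (1071 - 1*(-1236))) = 4*6 - ((⅔)*29*(3 + 29) + (1071 - 1*(-1236))) = 24 - ((⅔)*29*32 + (1071 + 1236)) = 24 - (1856/3 + 2307) = 24 - 1*8777/3 = 24 - 8777/3 = -8705/3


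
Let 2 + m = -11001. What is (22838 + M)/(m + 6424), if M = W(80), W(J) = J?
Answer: -22918/4579 ≈ -5.0050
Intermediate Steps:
m = -11003 (m = -2 - 11001 = -11003)
M = 80
(22838 + M)/(m + 6424) = (22838 + 80)/(-11003 + 6424) = 22918/(-4579) = 22918*(-1/4579) = -22918/4579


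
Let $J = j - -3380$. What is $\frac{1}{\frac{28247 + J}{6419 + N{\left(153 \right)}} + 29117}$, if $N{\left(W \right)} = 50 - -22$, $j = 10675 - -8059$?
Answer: $\frac{6491}{189048808} \approx 3.4335 \cdot 10^{-5}$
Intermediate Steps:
$j = 18734$ ($j = 10675 + 8059 = 18734$)
$N{\left(W \right)} = 72$ ($N{\left(W \right)} = 50 + 22 = 72$)
$J = 22114$ ($J = 18734 - -3380 = 18734 + 3380 = 22114$)
$\frac{1}{\frac{28247 + J}{6419 + N{\left(153 \right)}} + 29117} = \frac{1}{\frac{28247 + 22114}{6419 + 72} + 29117} = \frac{1}{\frac{50361}{6491} + 29117} = \frac{1}{\frac{189048808}{6491}} = \frac{6491}{189048808}$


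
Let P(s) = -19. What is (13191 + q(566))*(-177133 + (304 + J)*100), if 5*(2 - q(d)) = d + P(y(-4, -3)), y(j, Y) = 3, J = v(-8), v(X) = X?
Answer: -9651313794/5 ≈ -1.9303e+9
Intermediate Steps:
J = -8
q(d) = 29/5 - d/5 (q(d) = 2 - (d - 19)/5 = 2 - (-19 + d)/5 = 2 + (19/5 - d/5) = 29/5 - d/5)
(13191 + q(566))*(-177133 + (304 + J)*100) = (13191 + (29/5 - ⅕*566))*(-177133 + (304 - 8)*100) = (13191 + (29/5 - 566/5))*(-177133 + 296*100) = (13191 - 537/5)*(-177133 + 29600) = (65418/5)*(-147533) = -9651313794/5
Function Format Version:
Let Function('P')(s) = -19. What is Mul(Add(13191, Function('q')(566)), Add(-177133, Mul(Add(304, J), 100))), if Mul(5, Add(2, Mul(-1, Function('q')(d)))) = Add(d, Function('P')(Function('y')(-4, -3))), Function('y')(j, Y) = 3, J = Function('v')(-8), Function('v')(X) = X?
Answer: Rational(-9651313794, 5) ≈ -1.9303e+9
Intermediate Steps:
J = -8
Function('q')(d) = Add(Rational(29, 5), Mul(Rational(-1, 5), d)) (Function('q')(d) = Add(2, Mul(Rational(-1, 5), Add(d, -19))) = Add(2, Mul(Rational(-1, 5), Add(-19, d))) = Add(2, Add(Rational(19, 5), Mul(Rational(-1, 5), d))) = Add(Rational(29, 5), Mul(Rational(-1, 5), d)))
Mul(Add(13191, Function('q')(566)), Add(-177133, Mul(Add(304, J), 100))) = Mul(Add(13191, Add(Rational(29, 5), Mul(Rational(-1, 5), 566))), Add(-177133, Mul(Add(304, -8), 100))) = Mul(Add(13191, Add(Rational(29, 5), Rational(-566, 5))), Add(-177133, Mul(296, 100))) = Mul(Add(13191, Rational(-537, 5)), Add(-177133, 29600)) = Mul(Rational(65418, 5), -147533) = Rational(-9651313794, 5)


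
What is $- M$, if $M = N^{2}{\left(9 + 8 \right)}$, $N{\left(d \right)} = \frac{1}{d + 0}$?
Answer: $- \frac{1}{289} \approx -0.0034602$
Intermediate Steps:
$N{\left(d \right)} = \frac{1}{d}$
$M = \frac{1}{289}$ ($M = \left(\frac{1}{9 + 8}\right)^{2} = \left(\frac{1}{17}\right)^{2} = \frac{1}{289} \approx 0.0034602$)
$- M = \left(-1\right) \frac{1}{289} = - \frac{1}{289}$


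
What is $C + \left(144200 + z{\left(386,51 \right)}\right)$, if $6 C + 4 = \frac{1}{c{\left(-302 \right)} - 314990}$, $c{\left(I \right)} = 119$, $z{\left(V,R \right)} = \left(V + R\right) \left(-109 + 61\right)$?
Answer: $\frac{232796725139}{1889226} \approx 1.2322 \cdot 10^{5}$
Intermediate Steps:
$z{\left(V,R \right)} = - 48 R - 48 V$ ($z{\left(V,R \right)} = \left(R + V\right) \left(-48\right) = - 48 R - 48 V$)
$C = - \frac{1259485}{1889226}$ ($C = - \frac{2}{3} + \frac{1}{6 \left(119 - 314990\right)} = - \frac{2}{3} + \frac{1}{6 \left(-314871\right)} = - \frac{2}{3} + \frac{1}{6} \left(- \frac{1}{314871}\right) = - \frac{2}{3} - \frac{1}{1889226} = - \frac{1259485}{1889226} \approx -0.66667$)
$C + \left(144200 + z{\left(386,51 \right)}\right) = - \frac{1259485}{1889226} + \left(144200 - 20976\right) = - \frac{1259485}{1889226} + 123224 = \frac{232796725139}{1889226}$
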